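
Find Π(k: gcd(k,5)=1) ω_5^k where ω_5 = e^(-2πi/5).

The primitive 5th roots of unity are ω_5^k for k coprime to 5: k ∈ {1, 2, 3, 4}
Their product equals the constant term of the cyclotomic polynomial Φ_5(x) up to sign.
For n ≥ 3, the product of all primitive nth roots of unity is 1. (For n=1 it is 1; for n=2 it is -1.)

1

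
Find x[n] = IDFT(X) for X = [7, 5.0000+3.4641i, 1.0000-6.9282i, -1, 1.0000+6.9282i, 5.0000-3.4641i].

x[n] = (1/6) Σ(k=0 to 5) X[k] · e^(2πikn/6)

Computing each x[n]:
x[0] = 3
x[1] = 3
x[2] = -3
x[3] = 0
x[4] = 3
x[5] = 1

x = [3, 3, -3, 0, 3, 1]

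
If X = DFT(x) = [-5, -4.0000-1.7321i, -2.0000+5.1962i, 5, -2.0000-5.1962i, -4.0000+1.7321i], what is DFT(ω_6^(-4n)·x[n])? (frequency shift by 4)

Modulation property: DFT(ω_6^(-4n)·x[n]) = X[(k-4) mod 6], so circularly shift X by 4 positions.

X[k-4] = [-2.0000+5.1962i, 5, -2.0000-5.1962i, -4.0000+1.7321i, -5, -4.0000-1.7321i]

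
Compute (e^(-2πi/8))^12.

Since ω_8^8 = 1, powers reduce modulo 8.
12 mod 8 = 4
So ω_8^12 = ω_8^4 = e^(-2πi·4/8)

ω_8^12 = ω_8^4 = -1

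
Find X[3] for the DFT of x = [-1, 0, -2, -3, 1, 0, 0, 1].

X[3] = Σ(n=0 to 7) x[n] · ω_8^(3n) where ω_8 = e^(-2πi/8)
= (-1)·ω_8^0 + (0)·ω_8^3 + (-2)·ω_8^6 + (-3)·ω_8^9 + (1)·ω_8^12 + (0)·ω_8^15 + (0)·ω_8^18 + (1)·ω_8^21

X[3] = -4.8284+0.8284i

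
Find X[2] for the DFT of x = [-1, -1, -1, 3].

X[2] = Σ(n=0 to 3) x[n] · ω_4^(2n) where ω_4 = e^(-2πi/4)
= (-1)·ω_4^0 + (-1)·ω_4^2 + (-1)·ω_4^4 + (3)·ω_4^6

X[2] = -4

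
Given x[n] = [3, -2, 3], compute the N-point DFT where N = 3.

X[k] = Σ(n=0 to 2) x[n] · ω_3^(nk)
where ω_3 = e^(-2πi/3)

Computing each X[k]:
X[0] = 4
X[1] = 2.5000+4.3301i
X[2] = 2.5000-4.3301i

X = [4, 2.5000+4.3301i, 2.5000-4.3301i]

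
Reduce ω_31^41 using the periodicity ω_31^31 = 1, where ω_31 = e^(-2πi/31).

Since ω_31^31 = 1, powers reduce modulo 31.
41 mod 31 = 10
So ω_31^41 = ω_31^10 = e^(-2πi·10/31)

ω_31^41 = ω_31^10 = -0.4404-0.8978i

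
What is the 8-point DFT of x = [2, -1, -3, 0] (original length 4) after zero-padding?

Original 4-point DFT: [-2, 5+1i, 0, 5-1i]
Zero-padded 8-point DFT provides frequency interpolation.

DFT_8([x, 0, ...]) = [-2, 1.2929+3.7071i, 5+1i, 2.7071-2.2929i, 0, 2.7071+2.2929i, 5-1i, 1.2929-3.7071i]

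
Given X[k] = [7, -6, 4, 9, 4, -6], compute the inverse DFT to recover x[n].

x[n] = (1/6) Σ(k=0 to 5) X[k] · e^(2πikn/6)

Computing each x[n]:
x[0] = 2
x[1] = -2
x[2] = 3
x[3] = 3
x[4] = 3
x[5] = -2

x = [2, -2, 3, 3, 3, -2]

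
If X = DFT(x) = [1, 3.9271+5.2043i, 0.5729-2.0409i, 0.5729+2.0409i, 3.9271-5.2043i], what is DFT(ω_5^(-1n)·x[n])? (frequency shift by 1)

Modulation property: DFT(ω_5^(-1n)·x[n]) = X[(k-1) mod 5], so circularly shift X by 1 positions.

X[k-1] = [3.9271-5.2043i, 1, 3.9271+5.2043i, 0.5729-2.0409i, 0.5729+2.0409i]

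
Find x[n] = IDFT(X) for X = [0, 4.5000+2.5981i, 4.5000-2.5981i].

x[n] = (1/3) Σ(k=0 to 2) X[k] · e^(2πikn/3)

Computing each x[n]:
x[0] = 3
x[1] = -3
x[2] = 0

x = [3, -3, 0]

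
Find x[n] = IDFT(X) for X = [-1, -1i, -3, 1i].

x[n] = (1/4) Σ(k=0 to 3) X[k] · e^(2πikn/4)

Computing each x[n]:
x[0] = -1
x[1] = 1
x[2] = -1
x[3] = 0

x = [-1, 1, -1, 0]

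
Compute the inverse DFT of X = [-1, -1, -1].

x[n] = (1/3) Σ(k=0 to 2) X[k] · e^(2πikn/3)

Computing each x[n]:
x[0] = -1
x[1] = 0
x[2] = 0

x = [-1, 0, 0]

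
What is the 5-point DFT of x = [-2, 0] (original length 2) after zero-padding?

Original 2-point DFT: [-2, -2]
Zero-padded 5-point DFT provides frequency interpolation.

DFT_5([x, 0, ...]) = [-2, -2, -2, -2, -2]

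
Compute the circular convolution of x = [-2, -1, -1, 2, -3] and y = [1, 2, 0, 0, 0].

(x ⊛ y)[n] = Σ(m=0 to 4) x[m] · y[(n-m) mod 5]

Computing each output sample:
(x ⊛ y)[0] = -8
(x ⊛ y)[1] = -5
(x ⊛ y)[2] = -3
(x ⊛ y)[3] = 0
(x ⊛ y)[4] = 1

x ⊛ y = [-8, -5, -3, 0, 1]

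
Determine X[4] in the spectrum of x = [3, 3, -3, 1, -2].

X[4] = Σ(n=0 to 4) x[n] · ω_5^(4n) where ω_5 = e^(-2πi/5)
= (3)·ω_5^0 + (3)·ω_5^4 + (-3)·ω_5^8 + (1)·ω_5^12 + (-2)·ω_5^16

X[4] = 4.9271+2.4041i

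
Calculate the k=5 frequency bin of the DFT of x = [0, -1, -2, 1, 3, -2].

X[5] = Σ(n=0 to 5) x[n] · ω_6^(5n) where ω_6 = e^(-2πi/6)
= (0)·ω_6^0 + (-1)·ω_6^5 + (-2)·ω_6^10 + (1)·ω_6^15 + (3)·ω_6^20 + (-2)·ω_6^25

X[5] = -3.0000-3.4641i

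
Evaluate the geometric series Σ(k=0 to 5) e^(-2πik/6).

Sum of all nth roots of unity equals 0 for n > 1 (geometric series with r ≠ 1).

0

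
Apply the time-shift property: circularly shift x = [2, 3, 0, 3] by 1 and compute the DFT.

Time shift by 1: X_shifted[k] = ω_4^(1k) · X[k]
Shifted x = [3, 2, 3, 0]

DFT(x[n-1]) = [8, -2i, 4, 2i]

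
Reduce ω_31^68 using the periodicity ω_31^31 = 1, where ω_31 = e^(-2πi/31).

Since ω_31^31 = 1, powers reduce modulo 31.
68 mod 31 = 6
So ω_31^68 = ω_31^6 = e^(-2πi·6/31)

ω_31^68 = ω_31^6 = 0.3473-0.9378i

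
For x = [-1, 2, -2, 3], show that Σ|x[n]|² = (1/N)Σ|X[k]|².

Time domain:
Σ|x[n]|² = |-1|² + |2|² + |-2|² + |3|² = 18.0000

Frequency domain:
(1/4)Σ|X[k]|² = (1/4)(|2|² + |1+1i|² + |-8|² + |1-1i|²) = (1/4)·72.0000 = 18.0000

Both sides agree, confirming Parseval's theorem.

Σ|x[n]|² = (1/N)Σ|X[k]|² = 18.0000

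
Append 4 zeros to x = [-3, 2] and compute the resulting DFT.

Original 2-point DFT: [-1, -5]
Zero-padded 6-point DFT provides frequency interpolation.

DFT_6([x, 0, ...]) = [-1, -2.0000-1.7321i, -4.0000-1.7321i, -5, -4.0000+1.7321i, -2.0000+1.7321i]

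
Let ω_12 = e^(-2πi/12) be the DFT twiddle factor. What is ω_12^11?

ω_12^11 = e^(-2πi·11/12)
= cos(-2π·11/12) + i·sin(-2π·11/12)
= cos(-22π/12) + i·sin(-22π/12)

ω_12^11 = cos(-22π/12) + i·sin(-22π/12) = 0.8660+0.5000i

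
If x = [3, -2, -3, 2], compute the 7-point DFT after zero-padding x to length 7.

Original 4-point DFT: [0, 6+4i, 0, 6-4i]
Zero-padded 7-point DFT provides frequency interpolation.

DFT_7([x, 0, ...]) = [0, 0.6186+3.6207i, 7.3949+2.2119i, 2.4864-3.4276i, 2.4864+3.4276i, 7.3949-2.2119i, 0.6186-3.6207i]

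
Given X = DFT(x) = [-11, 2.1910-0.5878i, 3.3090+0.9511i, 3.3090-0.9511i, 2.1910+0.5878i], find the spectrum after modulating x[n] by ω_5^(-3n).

Modulation property: DFT(ω_5^(-3n)·x[n]) = X[(k-3) mod 5], so circularly shift X by 3 positions.

X[k-3] = [3.3090+0.9511i, 3.3090-0.9511i, 2.1910+0.5878i, -11, 2.1910-0.5878i]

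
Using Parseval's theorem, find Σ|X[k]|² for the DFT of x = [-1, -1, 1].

Parseval: Σ|x[n]|² = (1/N)Σ|X[k]|², so Σ|X[k]|² = N·Σ|x[n]|² = 3·3.0000

Σ|X[k]|² = N·Σ|x[n]|² = 3·3.0000 = 9.0000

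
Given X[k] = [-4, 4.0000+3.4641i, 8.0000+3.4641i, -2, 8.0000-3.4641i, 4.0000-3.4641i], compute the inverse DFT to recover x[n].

x[n] = (1/6) Σ(k=0 to 5) X[k] · e^(2πikn/6)

Computing each x[n]:
x[0] = 3
x[1] = -3
x[2] = -3
x[3] = 1
x[4] = -3
x[5] = 1

x = [3, -3, -3, 1, -3, 1]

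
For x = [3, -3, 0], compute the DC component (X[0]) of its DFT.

X[0] = Σ(n=0 to 2) x[n] · ω_3^0 = Σ x[n]
= (3) + (-3) + (0)

X[0] = 0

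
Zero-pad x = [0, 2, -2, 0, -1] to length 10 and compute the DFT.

Original 5-point DFT: [-1, 1.9271-1.6776i, -1.4271-3.6655i, -1.4271+3.6655i, 1.9271+1.6776i]
Zero-padded 10-point DFT provides frequency interpolation.

DFT_10([x, 0, ...]) = [-1, 1.8090+1.3143i, 1.9271-1.6776i, 0.6910-2.1266i, -1.4271-3.6655i, -5, -1.4271+3.6655i, 0.6910+2.1266i, 1.9271+1.6776i, 1.8090-1.3143i]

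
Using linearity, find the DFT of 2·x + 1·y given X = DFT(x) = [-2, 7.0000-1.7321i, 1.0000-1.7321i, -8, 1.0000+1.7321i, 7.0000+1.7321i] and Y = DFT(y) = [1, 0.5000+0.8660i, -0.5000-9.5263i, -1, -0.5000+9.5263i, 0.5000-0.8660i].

By linearity: DFT(2x + 1y) = 2·DFT(x) + 1·DFT(y)
= 2·[-2, 7.0000-1.7321i, 1.0000-1.7321i, -8, 1.0000+1.7321i, 7.0000+1.7321i] + 1·[1, 0.5000+0.8660i, -0.5000-9.5263i, -1, -0.5000+9.5263i, 0.5000-0.8660i]

Computing element-wise:
Z[0] = 2·(-2) + 1·(1) = -3
Z[1] = 2·(7.0000-1.7321i) + 1·(0.5000+0.8660i) = 14.5000-2.5982i
Z[2] = 2·(1.0000-1.7321i) + 1·(-0.5000-9.5263i) = 1.5000-12.9905i
Z[3] = 2·(-8) + 1·(-1) = -17
Z[4] = 2·(1.0000+1.7321i) + 1·(-0.5000+9.5263i) = 1.5000+12.9905i
Z[5] = 2·(7.0000+1.7321i) + 1·(0.5000-0.8660i) = 14.5000+2.5982i

DFT(2x + 1y) = 2·X + 1·Y = [-3, 14.5000-2.5982i, 1.5000-12.9905i, -17, 1.5000+12.9905i, 14.5000+2.5982i]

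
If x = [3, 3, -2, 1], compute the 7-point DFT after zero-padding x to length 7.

Original 4-point DFT: [5, 5-2i, -3, 5+2i]
Zero-padded 7-point DFT provides frequency interpolation.

DFT_7([x, 0, ...]) = [5, 4.4145-0.8295i, 4.7579-3.0107i, -1.1724-3.8402i, -1.1724+3.8402i, 4.7579+3.0107i, 4.4145+0.8295i]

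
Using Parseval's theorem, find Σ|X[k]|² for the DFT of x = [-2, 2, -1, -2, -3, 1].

Parseval: Σ|x[n]|² = (1/N)Σ|X[k]|², so Σ|X[k]|² = N·Σ|x[n]|² = 6·23.0000

Σ|X[k]|² = N·Σ|x[n]|² = 6·23.0000 = 138.0000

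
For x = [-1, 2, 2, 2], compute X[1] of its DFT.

X[1] = Σ(n=0 to 3) x[n] · ω_4^(1n) where ω_4 = e^(-2πi/4)
= (-1)·ω_4^0 + (2)·ω_4^1 + (2)·ω_4^2 + (2)·ω_4^3

X[1] = -3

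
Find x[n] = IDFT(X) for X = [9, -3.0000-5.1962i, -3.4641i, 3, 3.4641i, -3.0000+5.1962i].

x[n] = (1/6) Σ(k=0 to 5) X[k] · e^(2πikn/6)

Computing each x[n]:
x[0] = 1
x[1] = 3
x[2] = 3
x[3] = 2
x[4] = 2
x[5] = -2

x = [1, 3, 3, 2, 2, -2]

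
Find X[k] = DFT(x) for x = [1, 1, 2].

X[k] = Σ(n=0 to 2) x[n] · ω_3^(nk)
where ω_3 = e^(-2πi/3)

Computing each X[k]:
X[0] = 4
X[1] = -0.5000+0.8660i
X[2] = -0.5000-0.8660i

X = [4, -0.5000+0.8660i, -0.5000-0.8660i]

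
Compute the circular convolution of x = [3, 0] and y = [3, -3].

(x ⊛ y)[n] = Σ(m=0 to 1) x[m] · y[(n-m) mod 2]

Computing each output sample:
(x ⊛ y)[0] = 9
(x ⊛ y)[1] = -9

x ⊛ y = [9, -9]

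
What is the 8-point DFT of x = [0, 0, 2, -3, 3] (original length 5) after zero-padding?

Original 5-point DFT: [2, 1.7361-0.0858i, -2.7361+6.5186i, -2.7361-6.5186i, 1.7361+0.0858i]
Zero-padded 8-point DFT provides frequency interpolation.

DFT_8([x, 0, ...]) = [2, -0.8787+0.1213i, 1-3i, -5.1213+4.1213i, 8, -5.1213-4.1213i, 1+3i, -0.8787-0.1213i]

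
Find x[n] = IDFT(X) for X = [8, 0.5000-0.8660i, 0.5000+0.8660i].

x[n] = (1/3) Σ(k=0 to 2) X[k] · e^(2πikn/3)

Computing each x[n]:
x[0] = 3
x[1] = 3
x[2] = 2

x = [3, 3, 2]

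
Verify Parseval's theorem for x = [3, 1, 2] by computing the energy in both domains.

Time domain:
Σ|x[n]|² = |3|² + |1|² + |2|² = 14.0000

Frequency domain:
(1/3)Σ|X[k]|² = (1/3)(|6|² + |1.5000+0.8660i|² + |1.5000-0.8660i|²) = (1/3)·42.0000 = 14.0000

Both sides agree, confirming Parseval's theorem.

Σ|x[n]|² = (1/N)Σ|X[k]|² = 14.0000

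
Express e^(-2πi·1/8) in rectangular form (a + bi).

ω_8^1 = e^(-2πi·1/8)
= cos(-2π·1/8) + i·sin(-2π·1/8)
= cos(-2π/8) + i·sin(-2π/8)

ω_8^1 = cos(-2π/8) + i·sin(-2π/8) = 0.7071-0.7071i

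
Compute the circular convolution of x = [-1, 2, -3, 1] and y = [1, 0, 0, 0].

(x ⊛ y)[n] = Σ(m=0 to 3) x[m] · y[(n-m) mod 4]

Computing each output sample:
(x ⊛ y)[0] = -1
(x ⊛ y)[1] = 2
(x ⊛ y)[2] = -3
(x ⊛ y)[3] = 1

x ⊛ y = [-1, 2, -3, 1]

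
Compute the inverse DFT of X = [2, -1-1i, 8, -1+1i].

x[n] = (1/4) Σ(k=0 to 3) X[k] · e^(2πikn/4)

Computing each x[n]:
x[0] = 2
x[1] = -1
x[2] = 3
x[3] = -2

x = [2, -1, 3, -2]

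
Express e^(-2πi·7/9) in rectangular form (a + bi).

ω_9^7 = e^(-2πi·7/9)
= cos(-2π·7/9) + i·sin(-2π·7/9)
= cos(-14π/9) + i·sin(-14π/9)

ω_9^7 = cos(-14π/9) + i·sin(-14π/9) = 0.1736+0.9848i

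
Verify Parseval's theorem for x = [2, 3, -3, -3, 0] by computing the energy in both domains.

Time domain:
Σ|x[n]|² = |2|² + |3|² + |-3|² + |-3|² + |0|² = 31.0000

Frequency domain:
(1/5)Σ|X[k]|² = (1/5)(|-1|² + |7.7812-2.8532i|² + |-2.2812-1.7634i|² + |-2.2812+1.7634i|² + |7.7812+2.8532i|²) = (1/5)·155.0000 = 31.0000

Both sides agree, confirming Parseval's theorem.

Σ|x[n]|² = (1/N)Σ|X[k]|² = 31.0000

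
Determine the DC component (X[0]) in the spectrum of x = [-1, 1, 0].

X[0] = Σ(n=0 to 2) x[n] · ω_3^0 = Σ x[n]
= (-1) + (1) + (0)

X[0] = 0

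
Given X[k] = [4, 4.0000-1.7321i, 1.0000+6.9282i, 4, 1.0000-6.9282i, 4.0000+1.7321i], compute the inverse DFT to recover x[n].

x[n] = (1/6) Σ(k=0 to 5) X[k] · e^(2πikn/6)

Computing each x[n]:
x[0] = 3
x[1] = -1
x[2] = 3
x[3] = -1
x[4] = -2
x[5] = 2

x = [3, -1, 3, -1, -2, 2]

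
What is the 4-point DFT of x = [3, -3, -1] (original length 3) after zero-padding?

Original 3-point DFT: [-1, 5.0000+1.7321i, 5.0000-1.7321i]
Zero-padded 4-point DFT provides frequency interpolation.

DFT_4([x, 0, ...]) = [-1, 4+3i, 5, 4-3i]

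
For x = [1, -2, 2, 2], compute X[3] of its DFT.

X[3] = Σ(n=0 to 3) x[n] · ω_4^(3n) where ω_4 = e^(-2πi/4)
= (1)·ω_4^0 + (-2)·ω_4^3 + (2)·ω_4^6 + (2)·ω_4^9

X[3] = -1-4i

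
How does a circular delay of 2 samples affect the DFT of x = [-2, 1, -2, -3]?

Time shift by 2: X_shifted[k] = ω_4^(2k) · X[k]
Shifted x = [-2, -3, -2, 1]

DFT(x[n-2]) = [-6, 4i, -2, -4i]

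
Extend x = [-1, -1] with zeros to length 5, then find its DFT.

Original 2-point DFT: [-2, 0]
Zero-padded 5-point DFT provides frequency interpolation.

DFT_5([x, 0, ...]) = [-2, -1.3090+0.9511i, -0.1910+0.5878i, -0.1910-0.5878i, -1.3090-0.9511i]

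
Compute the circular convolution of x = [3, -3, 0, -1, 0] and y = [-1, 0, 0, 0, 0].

(x ⊛ y)[n] = Σ(m=0 to 4) x[m] · y[(n-m) mod 5]

Computing each output sample:
(x ⊛ y)[0] = -3
(x ⊛ y)[1] = 3
(x ⊛ y)[2] = 0
(x ⊛ y)[3] = 1
(x ⊛ y)[4] = 0

x ⊛ y = [-3, 3, 0, 1, 0]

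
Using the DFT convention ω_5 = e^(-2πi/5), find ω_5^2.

ω_5^2 = e^(-2πi·2/5)
= cos(-2π·2/5) + i·sin(-2π·2/5)
= cos(-4π/5) + i·sin(-4π/5)

ω_5^2 = cos(-4π/5) + i·sin(-4π/5) = -0.8090-0.5878i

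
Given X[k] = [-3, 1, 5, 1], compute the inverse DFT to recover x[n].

x[n] = (1/4) Σ(k=0 to 3) X[k] · e^(2πikn/4)

Computing each x[n]:
x[0] = 1
x[1] = -2
x[2] = 0
x[3] = -2

x = [1, -2, 0, -2]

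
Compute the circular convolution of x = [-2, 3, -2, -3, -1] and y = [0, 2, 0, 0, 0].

(x ⊛ y)[n] = Σ(m=0 to 4) x[m] · y[(n-m) mod 5]

Computing each output sample:
(x ⊛ y)[0] = -2
(x ⊛ y)[1] = -4
(x ⊛ y)[2] = 6
(x ⊛ y)[3] = -4
(x ⊛ y)[4] = -6

x ⊛ y = [-2, -4, 6, -4, -6]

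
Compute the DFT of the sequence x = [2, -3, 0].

X[k] = Σ(n=0 to 2) x[n] · ω_3^(nk)
where ω_3 = e^(-2πi/3)

Computing each X[k]:
X[0] = -1
X[1] = 3.5000+2.5981i
X[2] = 3.5000-2.5981i

X = [-1, 3.5000+2.5981i, 3.5000-2.5981i]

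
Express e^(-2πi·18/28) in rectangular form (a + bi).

ω_28^18 = e^(-2πi·18/28)
= cos(-2π·18/28) + i·sin(-2π·18/28)
= cos(-36π/28) + i·sin(-36π/28)

ω_28^18 = cos(-36π/28) + i·sin(-36π/28) = -0.6235+0.7818i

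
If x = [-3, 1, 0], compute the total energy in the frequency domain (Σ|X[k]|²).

Parseval: Σ|x[n]|² = (1/N)Σ|X[k]|², so Σ|X[k]|² = N·Σ|x[n]|² = 3·10.0000

Σ|X[k]|² = N·Σ|x[n]|² = 3·10.0000 = 30.0000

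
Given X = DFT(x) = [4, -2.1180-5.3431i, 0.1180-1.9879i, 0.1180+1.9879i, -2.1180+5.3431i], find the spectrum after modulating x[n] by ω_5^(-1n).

Modulation property: DFT(ω_5^(-1n)·x[n]) = X[(k-1) mod 5], so circularly shift X by 1 positions.

X[k-1] = [-2.1180+5.3431i, 4, -2.1180-5.3431i, 0.1180-1.9879i, 0.1180+1.9879i]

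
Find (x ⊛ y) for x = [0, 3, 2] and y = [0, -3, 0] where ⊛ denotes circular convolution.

(x ⊛ y)[n] = Σ(m=0 to 2) x[m] · y[(n-m) mod 3]

Computing each output sample:
(x ⊛ y)[0] = -6
(x ⊛ y)[1] = 0
(x ⊛ y)[2] = -9

x ⊛ y = [-6, 0, -9]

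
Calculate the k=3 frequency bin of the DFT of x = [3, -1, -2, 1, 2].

X[3] = Σ(n=0 to 4) x[n] · ω_5^(3n) where ω_5 = e^(-2πi/5)
= (3)·ω_5^0 + (-1)·ω_5^3 + (-2)·ω_5^6 + (1)·ω_5^9 + (2)·ω_5^12

X[3] = 1.8820+1.0898i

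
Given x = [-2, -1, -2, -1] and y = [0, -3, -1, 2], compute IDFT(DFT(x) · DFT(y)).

(x ⊛ y)[n] = Σ(m=0 to 3) x[m] · y[(n-m) mod 4]

Computing each output sample:
(x ⊛ y)[0] = 3
(x ⊛ y)[1] = 3
(x ⊛ y)[2] = 3
(x ⊛ y)[3] = 3

x ⊛ y = [3, 3, 3, 3]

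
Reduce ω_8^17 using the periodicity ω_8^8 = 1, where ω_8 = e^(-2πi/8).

Since ω_8^8 = 1, powers reduce modulo 8.
17 mod 8 = 1
So ω_8^17 = ω_8^1 = e^(-2πi·1/8)

ω_8^17 = ω_8^1 = 0.7071-0.7071i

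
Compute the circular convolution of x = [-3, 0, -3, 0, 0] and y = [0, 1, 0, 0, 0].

(x ⊛ y)[n] = Σ(m=0 to 4) x[m] · y[(n-m) mod 5]

Computing each output sample:
(x ⊛ y)[0] = 0
(x ⊛ y)[1] = -3
(x ⊛ y)[2] = 0
(x ⊛ y)[3] = -3
(x ⊛ y)[4] = 0

x ⊛ y = [0, -3, 0, -3, 0]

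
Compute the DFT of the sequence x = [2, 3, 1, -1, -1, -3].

X[k] = Σ(n=0 to 5) x[n] · ω_6^(nk)
where ω_6 = e^(-2πi/6)

Computing each X[k]:
X[0] = 1
X[1] = 3.0000-6.9282i
X[2] = 1.0000-3.4641i
X[3] = 3
X[4] = 1.0000+3.4641i
X[5] = 3.0000+6.9282i

X = [1, 3.0000-6.9282i, 1.0000-3.4641i, 3, 1.0000+3.4641i, 3.0000+6.9282i]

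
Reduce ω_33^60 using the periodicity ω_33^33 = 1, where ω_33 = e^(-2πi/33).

Since ω_33^33 = 1, powers reduce modulo 33.
60 mod 33 = 27
So ω_33^60 = ω_33^27 = e^(-2πi·27/33)

ω_33^60 = ω_33^27 = 0.4154+0.9096i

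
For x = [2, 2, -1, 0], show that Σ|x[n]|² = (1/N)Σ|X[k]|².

Time domain:
Σ|x[n]|² = |2|² + |2|² + |-1|² + |0|² = 9.0000

Frequency domain:
(1/4)Σ|X[k]|² = (1/4)(|3|² + |3-2i|² + |-1|² + |3+2i|²) = (1/4)·36.0000 = 9.0000

Both sides agree, confirming Parseval's theorem.

Σ|x[n]|² = (1/N)Σ|X[k]|² = 9.0000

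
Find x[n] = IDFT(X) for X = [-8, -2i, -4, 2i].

x[n] = (1/4) Σ(k=0 to 3) X[k] · e^(2πikn/4)

Computing each x[n]:
x[0] = -3
x[1] = 0
x[2] = -3
x[3] = -2

x = [-3, 0, -3, -2]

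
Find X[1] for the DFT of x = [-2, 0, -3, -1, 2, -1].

X[1] = Σ(n=0 to 5) x[n] · ω_6^(1n) where ω_6 = e^(-2πi/6)
= (-2)·ω_6^0 + (0)·ω_6^1 + (-3)·ω_6^2 + (-1)·ω_6^3 + (2)·ω_6^4 + (-1)·ω_6^5

X[1] = -1.0000+3.4641i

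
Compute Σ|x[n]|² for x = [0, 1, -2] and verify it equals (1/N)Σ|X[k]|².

Time domain:
Σ|x[n]|² = |0|² + |1|² + |-2|² = 5.0000

Frequency domain:
(1/3)Σ|X[k]|² = (1/3)(|-1|² + |0.5000-2.5981i|² + |0.5000+2.5981i|²) = (1/3)·15.0000 = 5.0000

Both sides agree, confirming Parseval's theorem.

Σ|x[n]|² = (1/N)Σ|X[k]|² = 5.0000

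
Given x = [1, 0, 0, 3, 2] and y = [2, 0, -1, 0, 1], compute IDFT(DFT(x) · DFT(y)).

(x ⊛ y)[n] = Σ(m=0 to 4) x[m] · y[(n-m) mod 5]

Computing each output sample:
(x ⊛ y)[0] = -1
(x ⊛ y)[1] = -2
(x ⊛ y)[2] = 2
(x ⊛ y)[3] = 8
(x ⊛ y)[4] = 5

x ⊛ y = [-1, -2, 2, 8, 5]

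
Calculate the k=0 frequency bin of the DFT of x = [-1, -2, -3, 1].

X[0] = Σ(n=0 to 3) x[n] · ω_4^0 = Σ x[n]
= (-1) + (-2) + (-3) + (1)

X[0] = -5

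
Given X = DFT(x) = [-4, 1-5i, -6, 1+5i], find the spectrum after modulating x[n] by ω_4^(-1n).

Modulation property: DFT(ω_4^(-1n)·x[n]) = X[(k-1) mod 4], so circularly shift X by 1 positions.

X[k-1] = [1+5i, -4, 1-5i, -6]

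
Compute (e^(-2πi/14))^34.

Since ω_14^14 = 1, powers reduce modulo 14.
34 mod 14 = 6
So ω_14^34 = ω_14^6 = e^(-2πi·6/14)

ω_14^34 = ω_14^6 = -0.9010-0.4339i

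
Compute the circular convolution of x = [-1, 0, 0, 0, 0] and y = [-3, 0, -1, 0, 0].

(x ⊛ y)[n] = Σ(m=0 to 4) x[m] · y[(n-m) mod 5]

Computing each output sample:
(x ⊛ y)[0] = 3
(x ⊛ y)[1] = 0
(x ⊛ y)[2] = 1
(x ⊛ y)[3] = 0
(x ⊛ y)[4] = 0

x ⊛ y = [3, 0, 1, 0, 0]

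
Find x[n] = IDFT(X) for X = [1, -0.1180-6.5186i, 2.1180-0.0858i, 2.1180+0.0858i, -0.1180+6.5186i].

x[n] = (1/5) Σ(k=0 to 4) X[k] · e^(2πikn/5)

Computing each x[n]:
x[0] = 1
x[1] = 2
x[2] = 2
x[3] = -1
x[4] = -3

x = [1, 2, 2, -1, -3]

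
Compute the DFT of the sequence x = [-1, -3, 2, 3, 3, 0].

X[k] = Σ(n=0 to 5) x[n] · ω_6^(nk)
where ω_6 = e^(-2πi/6)

Computing each X[k]:
X[0] = 4
X[1] = -8.0000+3.4641i
X[2] = 1.0000+1.7321i
X[3] = 4
X[4] = 1.0000-1.7321i
X[5] = -8.0000-3.4641i

X = [4, -8.0000+3.4641i, 1.0000+1.7321i, 4, 1.0000-1.7321i, -8.0000-3.4641i]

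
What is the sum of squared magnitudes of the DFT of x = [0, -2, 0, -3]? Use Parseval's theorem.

Parseval: Σ|x[n]|² = (1/N)Σ|X[k]|², so Σ|X[k]|² = N·Σ|x[n]|² = 4·13.0000

Σ|X[k]|² = N·Σ|x[n]|² = 4·13.0000 = 52.0000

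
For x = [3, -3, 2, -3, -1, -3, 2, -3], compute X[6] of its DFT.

X[6] = Σ(n=0 to 7) x[n] · ω_8^(6n) where ω_8 = e^(-2πi/8)
= (3)·ω_8^0 + (-3)·ω_8^6 + (2)·ω_8^12 + (-3)·ω_8^18 + (-1)·ω_8^24 + (-3)·ω_8^30 + (2)·ω_8^36 + (-3)·ω_8^42

X[6] = -2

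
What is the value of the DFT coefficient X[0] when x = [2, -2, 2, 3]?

X[0] = Σ(n=0 to 3) x[n] · ω_4^0 = Σ x[n]
= (2) + (-2) + (2) + (3)

X[0] = 5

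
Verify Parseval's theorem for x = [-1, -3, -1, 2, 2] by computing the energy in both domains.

Time domain:
Σ|x[n]|² = |-1|² + |-3|² + |-1|² + |2|² + |2|² = 19.0000

Frequency domain:
(1/5)Σ|X[k]|² = (1/5)(|-1|² + |-2.1180+6.5186i|² + |0.1180+0.0858i|² + |0.1180-0.0858i|² + |-2.1180-6.5186i|²) = (1/5)·95.0000 = 19.0000

Both sides agree, confirming Parseval's theorem.

Σ|x[n]|² = (1/N)Σ|X[k]|² = 19.0000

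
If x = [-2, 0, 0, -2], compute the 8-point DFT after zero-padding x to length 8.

Original 4-point DFT: [-4, -2-2i, 0, -2+2i]
Zero-padded 8-point DFT provides frequency interpolation.

DFT_8([x, 0, ...]) = [-4, -0.5858+1.4142i, -2-2i, -3.4142+1.4142i, 0, -3.4142-1.4142i, -2+2i, -0.5858-1.4142i]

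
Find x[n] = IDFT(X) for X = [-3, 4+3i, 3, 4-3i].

x[n] = (1/4) Σ(k=0 to 3) X[k] · e^(2πikn/4)

Computing each x[n]:
x[0] = 2
x[1] = -3
x[2] = -2
x[3] = 0

x = [2, -3, -2, 0]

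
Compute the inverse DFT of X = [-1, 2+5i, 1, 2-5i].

x[n] = (1/4) Σ(k=0 to 3) X[k] · e^(2πikn/4)

Computing each x[n]:
x[0] = 1
x[1] = -3
x[2] = -1
x[3] = 2

x = [1, -3, -1, 2]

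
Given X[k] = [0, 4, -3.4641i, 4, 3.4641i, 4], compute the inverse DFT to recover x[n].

x[n] = (1/6) Σ(k=0 to 5) X[k] · e^(2πikn/6)

Computing each x[n]:
x[0] = 2
x[1] = 1
x[2] = -1
x[3] = -2
x[4] = 1
x[5] = -1

x = [2, 1, -1, -2, 1, -1]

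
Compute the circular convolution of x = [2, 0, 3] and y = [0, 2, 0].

(x ⊛ y)[n] = Σ(m=0 to 2) x[m] · y[(n-m) mod 3]

Computing each output sample:
(x ⊛ y)[0] = 6
(x ⊛ y)[1] = 4
(x ⊛ y)[2] = 0

x ⊛ y = [6, 4, 0]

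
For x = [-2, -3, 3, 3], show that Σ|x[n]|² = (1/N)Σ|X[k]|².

Time domain:
Σ|x[n]|² = |-2|² + |-3|² + |3|² + |3|² = 31.0000

Frequency domain:
(1/4)Σ|X[k]|² = (1/4)(|1|² + |-5+6i|² + |1|² + |-5-6i|²) = (1/4)·124.0000 = 31.0000

Both sides agree, confirming Parseval's theorem.

Σ|x[n]|² = (1/N)Σ|X[k]|² = 31.0000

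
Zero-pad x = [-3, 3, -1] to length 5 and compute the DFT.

Original 3-point DFT: [-1, -4.0000-3.4641i, -4.0000+3.4641i]
Zero-padded 5-point DFT provides frequency interpolation.

DFT_5([x, 0, ...]) = [-1, -1.2639-2.2654i, -5.7361-2.7144i, -5.7361+2.7144i, -1.2639+2.2654i]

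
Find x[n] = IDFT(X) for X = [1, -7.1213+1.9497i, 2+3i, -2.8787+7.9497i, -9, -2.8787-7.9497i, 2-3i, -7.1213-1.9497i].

x[n] = (1/8) Σ(k=0 to 7) X[k] · e^(2πikn/8)

Computing each x[n]:
x[0] = -3
x[1] = -2
x[2] = 0
x[3] = 1
x[4] = 2
x[5] = 3
x[6] = -3
x[7] = 3

x = [-3, -2, 0, 1, 2, 3, -3, 3]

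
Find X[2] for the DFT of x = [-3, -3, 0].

X[2] = Σ(n=0 to 2) x[n] · ω_3^(2n) where ω_3 = e^(-2πi/3)
= (-3)·ω_3^0 + (-3)·ω_3^2 + (0)·ω_3^4

X[2] = -1.5000-2.5981i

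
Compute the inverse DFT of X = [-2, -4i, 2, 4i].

x[n] = (1/4) Σ(k=0 to 3) X[k] · e^(2πikn/4)

Computing each x[n]:
x[0] = 0
x[1] = 1
x[2] = 0
x[3] = -3

x = [0, 1, 0, -3]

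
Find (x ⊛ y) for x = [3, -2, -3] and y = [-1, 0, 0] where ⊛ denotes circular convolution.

(x ⊛ y)[n] = Σ(m=0 to 2) x[m] · y[(n-m) mod 3]

Computing each output sample:
(x ⊛ y)[0] = -3
(x ⊛ y)[1] = 2
(x ⊛ y)[2] = 3

x ⊛ y = [-3, 2, 3]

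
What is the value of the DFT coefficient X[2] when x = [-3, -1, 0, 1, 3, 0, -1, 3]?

X[2] = Σ(n=0 to 7) x[n] · ω_8^(2n) where ω_8 = e^(-2πi/8)
= (-3)·ω_8^0 + (-1)·ω_8^2 + (0)·ω_8^4 + (1)·ω_8^6 + (3)·ω_8^8 + (0)·ω_8^10 + (-1)·ω_8^12 + (3)·ω_8^14

X[2] = 1+5i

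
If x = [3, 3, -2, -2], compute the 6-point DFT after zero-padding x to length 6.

Original 4-point DFT: [2, 5-5i, 0, 5+5i]
Zero-padded 6-point DFT provides frequency interpolation.

DFT_6([x, 0, ...]) = [2, 7.5000-0.8660i, 0.5000-4.3301i, 0, 0.5000+4.3301i, 7.5000+0.8660i]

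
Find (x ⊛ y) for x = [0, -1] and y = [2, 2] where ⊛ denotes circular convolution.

(x ⊛ y)[n] = Σ(m=0 to 1) x[m] · y[(n-m) mod 2]

Computing each output sample:
(x ⊛ y)[0] = -2
(x ⊛ y)[1] = -2

x ⊛ y = [-2, -2]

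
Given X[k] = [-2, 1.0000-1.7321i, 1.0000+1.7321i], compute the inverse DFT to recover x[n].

x[n] = (1/3) Σ(k=0 to 2) X[k] · e^(2πikn/3)

Computing each x[n]:
x[0] = 0
x[1] = 0
x[2] = -2

x = [0, 0, -2]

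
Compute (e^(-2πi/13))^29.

Since ω_13^13 = 1, powers reduce modulo 13.
29 mod 13 = 3
So ω_13^29 = ω_13^3 = e^(-2πi·3/13)

ω_13^29 = ω_13^3 = 0.1205-0.9927i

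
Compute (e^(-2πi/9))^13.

Since ω_9^9 = 1, powers reduce modulo 9.
13 mod 9 = 4
So ω_9^13 = ω_9^4 = e^(-2πi·4/9)

ω_9^13 = ω_9^4 = -0.9397-0.3420i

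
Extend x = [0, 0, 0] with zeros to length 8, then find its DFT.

Original 3-point DFT: [0, 0, 0]
Zero-padded 8-point DFT provides frequency interpolation.

DFT_8([x, 0, ...]) = [0, 0, 0, 0, 0, 0, 0, 0]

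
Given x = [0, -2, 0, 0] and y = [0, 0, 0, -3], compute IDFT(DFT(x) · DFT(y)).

(x ⊛ y)[n] = Σ(m=0 to 3) x[m] · y[(n-m) mod 4]

Computing each output sample:
(x ⊛ y)[0] = 6
(x ⊛ y)[1] = 0
(x ⊛ y)[2] = 0
(x ⊛ y)[3] = 0

x ⊛ y = [6, 0, 0, 0]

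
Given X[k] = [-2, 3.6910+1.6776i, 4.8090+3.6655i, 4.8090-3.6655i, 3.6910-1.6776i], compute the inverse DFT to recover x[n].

x[n] = (1/5) Σ(k=0 to 4) X[k] · e^(2πikn/5)

Computing each x[n]:
x[0] = 3
x[1] = -3
x[2] = 0
x[3] = -2
x[4] = 0

x = [3, -3, 0, -2, 0]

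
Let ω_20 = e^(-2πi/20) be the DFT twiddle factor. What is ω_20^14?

ω_20^14 = e^(-2πi·14/20)
= cos(-2π·14/20) + i·sin(-2π·14/20)
= cos(-28π/20) + i·sin(-28π/20)

ω_20^14 = cos(-28π/20) + i·sin(-28π/20) = -0.3090+0.9511i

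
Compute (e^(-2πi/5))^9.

Since ω_5^5 = 1, powers reduce modulo 5.
9 mod 5 = 4
So ω_5^9 = ω_5^4 = e^(-2πi·4/5)

ω_5^9 = ω_5^4 = 0.3090+0.9511i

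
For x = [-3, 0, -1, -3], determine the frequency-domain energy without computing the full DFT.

Parseval: Σ|x[n]|² = (1/N)Σ|X[k]|², so Σ|X[k]|² = N·Σ|x[n]|² = 4·19.0000

Σ|X[k]|² = N·Σ|x[n]|² = 4·19.0000 = 76.0000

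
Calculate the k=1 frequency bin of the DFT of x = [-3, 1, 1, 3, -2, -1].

X[1] = Σ(n=0 to 5) x[n] · ω_6^(1n) where ω_6 = e^(-2πi/6)
= (-3)·ω_6^0 + (1)·ω_6^1 + (1)·ω_6^2 + (3)·ω_6^3 + (-2)·ω_6^4 + (-1)·ω_6^5

X[1] = -5.5000-4.3301i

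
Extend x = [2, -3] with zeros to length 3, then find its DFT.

Original 2-point DFT: [-1, 5]
Zero-padded 3-point DFT provides frequency interpolation.

DFT_3([x, 0, ...]) = [-1, 3.5000+2.5981i, 3.5000-2.5981i]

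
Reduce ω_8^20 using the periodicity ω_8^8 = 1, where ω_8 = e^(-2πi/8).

Since ω_8^8 = 1, powers reduce modulo 8.
20 mod 8 = 4
So ω_8^20 = ω_8^4 = e^(-2πi·4/8)

ω_8^20 = ω_8^4 = -1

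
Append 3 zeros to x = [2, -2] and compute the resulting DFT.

Original 2-point DFT: [0, 4]
Zero-padded 5-point DFT provides frequency interpolation.

DFT_5([x, 0, ...]) = [0, 1.3820+1.9021i, 3.6180+1.1756i, 3.6180-1.1756i, 1.3820-1.9021i]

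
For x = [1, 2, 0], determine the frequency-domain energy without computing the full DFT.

Parseval: Σ|x[n]|² = (1/N)Σ|X[k]|², so Σ|X[k]|² = N·Σ|x[n]|² = 3·5.0000

Σ|X[k]|² = N·Σ|x[n]|² = 3·5.0000 = 15.0000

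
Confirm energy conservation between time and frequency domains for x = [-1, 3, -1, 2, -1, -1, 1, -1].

Time domain:
Σ|x[n]|² = |-1|² + |3|² + |-1|² + |2|² + |-1|² + |-1|² + |1|² + |-1|² = 19.0000

Frequency domain:
(1/8)Σ|X[k]|² = (1/8)(|1|² + |0.7071-2.9497i|² + |-2-1i|² + |-0.7071-6.9497i|² + |-5|² + |-0.7071+6.9497i|² + |-2+1i|² + |0.7071+2.9497i|²) = (1/8)·152.0000 = 19.0000

Both sides agree, confirming Parseval's theorem.

Σ|x[n]|² = (1/N)Σ|X[k]|² = 19.0000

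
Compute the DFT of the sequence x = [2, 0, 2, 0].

X[k] = Σ(n=0 to 3) x[n] · ω_4^(nk)
where ω_4 = e^(-2πi/4)

Computing each X[k]:
X[0] = 4
X[1] = 0
X[2] = 4
X[3] = 0

X = [4, 0, 4, 0]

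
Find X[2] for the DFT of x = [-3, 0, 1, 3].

X[2] = Σ(n=0 to 3) x[n] · ω_4^(2n) where ω_4 = e^(-2πi/4)
= (-3)·ω_4^0 + (0)·ω_4^2 + (1)·ω_4^4 + (3)·ω_4^6

X[2] = -5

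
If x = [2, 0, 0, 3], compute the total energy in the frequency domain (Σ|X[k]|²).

Parseval: Σ|x[n]|² = (1/N)Σ|X[k]|², so Σ|X[k]|² = N·Σ|x[n]|² = 4·13.0000

Σ|X[k]|² = N·Σ|x[n]|² = 4·13.0000 = 52.0000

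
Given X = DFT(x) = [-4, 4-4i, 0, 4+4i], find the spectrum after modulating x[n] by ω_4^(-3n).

Modulation property: DFT(ω_4^(-3n)·x[n]) = X[(k-3) mod 4], so circularly shift X by 3 positions.

X[k-3] = [4-4i, 0, 4+4i, -4]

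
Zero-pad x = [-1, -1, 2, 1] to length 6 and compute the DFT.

Original 4-point DFT: [1, -3+2i, 1, -3-2i]
Zero-padded 6-point DFT provides frequency interpolation.

DFT_6([x, 0, ...]) = [1, -3.5000-0.8660i, -0.5000+2.5981i, 1, -0.5000-2.5981i, -3.5000+0.8660i]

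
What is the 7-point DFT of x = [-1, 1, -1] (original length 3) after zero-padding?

Original 3-point DFT: [-1, -1.0000-1.7321i, -1.0000+1.7321i]
Zero-padded 7-point DFT provides frequency interpolation.

DFT_7([x, 0, ...]) = [-1, -0.1540+0.1931i, -0.3216-1.4088i, -2.5245-1.2157i, -2.5245+1.2157i, -0.3216+1.4088i, -0.1540-0.1931i]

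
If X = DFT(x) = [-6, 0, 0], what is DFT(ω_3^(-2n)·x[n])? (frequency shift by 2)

Modulation property: DFT(ω_3^(-2n)·x[n]) = X[(k-2) mod 3], so circularly shift X by 2 positions.

X[k-2] = [0, 0, -6]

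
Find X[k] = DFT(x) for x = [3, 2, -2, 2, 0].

X[k] = Σ(n=0 to 4) x[n] · ω_5^(nk)
where ω_5 = e^(-2πi/5)

Computing each X[k]:
X[0] = 5
X[1] = 3.6180+0.4490i
X[2] = 1.3820-4.9798i
X[3] = 1.3820+4.9798i
X[4] = 3.6180-0.4490i

X = [5, 3.6180+0.4490i, 1.3820-4.9798i, 1.3820+4.9798i, 3.6180-0.4490i]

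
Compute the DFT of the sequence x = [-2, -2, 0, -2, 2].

X[k] = Σ(n=0 to 4) x[n] · ω_5^(nk)
where ω_5 = e^(-2πi/5)

Computing each X[k]:
X[0] = -4
X[1] = -0.3820+2.6287i
X[2] = -2.6180+4.2533i
X[3] = -2.6180-4.2533i
X[4] = -0.3820-2.6287i

X = [-4, -0.3820+2.6287i, -2.6180+4.2533i, -2.6180-4.2533i, -0.3820-2.6287i]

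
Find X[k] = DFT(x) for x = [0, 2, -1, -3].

X[k] = Σ(n=0 to 3) x[n] · ω_4^(nk)
where ω_4 = e^(-2πi/4)

Computing each X[k]:
X[0] = -2
X[1] = 1-5i
X[2] = 0
X[3] = 1+5i

X = [-2, 1-5i, 0, 1+5i]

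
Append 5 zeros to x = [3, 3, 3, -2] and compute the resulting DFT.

Original 4-point DFT: [7, -5i, 5, 5i]
Zero-padded 9-point DFT provides frequency interpolation.

DFT_9([x, 0, ...]) = [7, 6.8191-3.1507i, 1.7019-5.7125i, -2, 3.4791+2.6344i, 3.4791-2.6344i, -2, 1.7019+5.7125i, 6.8191+3.1507i]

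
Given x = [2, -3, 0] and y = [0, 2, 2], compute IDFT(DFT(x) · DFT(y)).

(x ⊛ y)[n] = Σ(m=0 to 2) x[m] · y[(n-m) mod 3]

Computing each output sample:
(x ⊛ y)[0] = -6
(x ⊛ y)[1] = 4
(x ⊛ y)[2] = -2

x ⊛ y = [-6, 4, -2]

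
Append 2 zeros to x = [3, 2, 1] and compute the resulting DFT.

Original 3-point DFT: [6, 1.5000-0.8660i, 1.5000+0.8660i]
Zero-padded 5-point DFT provides frequency interpolation.

DFT_5([x, 0, ...]) = [6, 2.8090-2.4899i, 1.6910-0.2245i, 1.6910+0.2245i, 2.8090+2.4899i]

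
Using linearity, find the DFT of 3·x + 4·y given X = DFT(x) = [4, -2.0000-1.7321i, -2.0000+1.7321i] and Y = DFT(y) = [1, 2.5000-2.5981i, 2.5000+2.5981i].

By linearity: DFT(3x + 4y) = 3·DFT(x) + 4·DFT(y)
= 3·[4, -2.0000-1.7321i, -2.0000+1.7321i] + 4·[1, 2.5000-2.5981i, 2.5000+2.5981i]

Computing element-wise:
Z[0] = 3·(4) + 4·(1) = 16
Z[1] = 3·(-2.0000-1.7321i) + 4·(2.5000-2.5981i) = 4.0000-15.5887i
Z[2] = 3·(-2.0000+1.7321i) + 4·(2.5000+2.5981i) = 4.0000+15.5887i

DFT(3x + 4y) = 3·X + 4·Y = [16, 4.0000-15.5887i, 4.0000+15.5887i]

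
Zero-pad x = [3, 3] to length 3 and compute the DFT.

Original 2-point DFT: [6, 0]
Zero-padded 3-point DFT provides frequency interpolation.

DFT_3([x, 0, ...]) = [6, 1.5000-2.5981i, 1.5000+2.5981i]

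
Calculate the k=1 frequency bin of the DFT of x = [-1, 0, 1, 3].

X[1] = Σ(n=0 to 3) x[n] · ω_4^(1n) where ω_4 = e^(-2πi/4)
= (-1)·ω_4^0 + (0)·ω_4^1 + (1)·ω_4^2 + (3)·ω_4^3

X[1] = -2+3i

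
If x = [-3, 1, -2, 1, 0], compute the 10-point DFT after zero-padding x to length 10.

Original 5-point DFT: [-3, -1.8820+0.8123i, -4.1180-3.4410i, -4.1180+3.4410i, -1.8820-0.8123i]
Zero-padded 10-point DFT provides frequency interpolation.

DFT_10([x, 0, ...]) = [-3, -3.1180+0.3633i, -1.8820+0.8123i, -0.8820-1.5388i, -4.1180-3.4410i, -7, -4.1180+3.4410i, -0.8820+1.5388i, -1.8820-0.8123i, -3.1180-0.3633i]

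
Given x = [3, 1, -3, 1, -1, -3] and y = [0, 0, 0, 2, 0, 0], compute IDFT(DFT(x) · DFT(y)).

(x ⊛ y)[n] = Σ(m=0 to 5) x[m] · y[(n-m) mod 6]

Computing each output sample:
(x ⊛ y)[0] = 2
(x ⊛ y)[1] = -2
(x ⊛ y)[2] = -6
(x ⊛ y)[3] = 6
(x ⊛ y)[4] = 2
(x ⊛ y)[5] = -6

x ⊛ y = [2, -2, -6, 6, 2, -6]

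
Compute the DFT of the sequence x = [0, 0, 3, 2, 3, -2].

X[k] = Σ(n=0 to 5) x[n] · ω_6^(nk)
where ω_6 = e^(-2πi/6)

Computing each X[k]:
X[0] = 6
X[1] = -6.0000-1.7321i
X[2] = -1.7321i
X[3] = 6
X[4] = 1.7321i
X[5] = -6.0000+1.7321i

X = [6, -6.0000-1.7321i, -1.7321i, 6, 1.7321i, -6.0000+1.7321i]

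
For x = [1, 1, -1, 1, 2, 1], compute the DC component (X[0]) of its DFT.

X[0] = Σ(n=0 to 5) x[n] · ω_6^0 = Σ x[n]
= (1) + (1) + (-1) + (1) + (2) + (1)

X[0] = 5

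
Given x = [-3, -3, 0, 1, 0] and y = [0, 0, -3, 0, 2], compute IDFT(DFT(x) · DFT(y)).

(x ⊛ y)[n] = Σ(m=0 to 4) x[m] · y[(n-m) mod 5]

Computing each output sample:
(x ⊛ y)[0] = -9
(x ⊛ y)[1] = 0
(x ⊛ y)[2] = 11
(x ⊛ y)[3] = 9
(x ⊛ y)[4] = -6

x ⊛ y = [-9, 0, 11, 9, -6]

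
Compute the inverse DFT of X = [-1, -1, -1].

x[n] = (1/3) Σ(k=0 to 2) X[k] · e^(2πikn/3)

Computing each x[n]:
x[0] = -1
x[1] = 0
x[2] = 0

x = [-1, 0, 0]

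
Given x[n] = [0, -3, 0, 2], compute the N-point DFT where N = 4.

X[k] = Σ(n=0 to 3) x[n] · ω_4^(nk)
where ω_4 = e^(-2πi/4)

Computing each X[k]:
X[0] = -1
X[1] = 5i
X[2] = 1
X[3] = -5i

X = [-1, 5i, 1, -5i]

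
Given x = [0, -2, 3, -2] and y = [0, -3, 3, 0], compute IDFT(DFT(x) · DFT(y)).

(x ⊛ y)[n] = Σ(m=0 to 3) x[m] · y[(n-m) mod 4]

Computing each output sample:
(x ⊛ y)[0] = 15
(x ⊛ y)[1] = -6
(x ⊛ y)[2] = 6
(x ⊛ y)[3] = -15

x ⊛ y = [15, -6, 6, -15]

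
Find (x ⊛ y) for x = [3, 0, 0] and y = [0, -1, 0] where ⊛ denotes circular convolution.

(x ⊛ y)[n] = Σ(m=0 to 2) x[m] · y[(n-m) mod 3]

Computing each output sample:
(x ⊛ y)[0] = 0
(x ⊛ y)[1] = -3
(x ⊛ y)[2] = 0

x ⊛ y = [0, -3, 0]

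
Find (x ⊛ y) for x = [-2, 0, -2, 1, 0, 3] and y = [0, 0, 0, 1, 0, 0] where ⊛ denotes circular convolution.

(x ⊛ y)[n] = Σ(m=0 to 5) x[m] · y[(n-m) mod 6]

Computing each output sample:
(x ⊛ y)[0] = 1
(x ⊛ y)[1] = 0
(x ⊛ y)[2] = 3
(x ⊛ y)[3] = -2
(x ⊛ y)[4] = 0
(x ⊛ y)[5] = -2

x ⊛ y = [1, 0, 3, -2, 0, -2]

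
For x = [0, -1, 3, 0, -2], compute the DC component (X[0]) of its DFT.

X[0] = Σ(n=0 to 4) x[n] · ω_5^0 = Σ x[n]
= (0) + (-1) + (3) + (0) + (-2)

X[0] = 0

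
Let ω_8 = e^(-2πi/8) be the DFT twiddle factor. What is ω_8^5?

ω_8^5 = e^(-2πi·5/8)
= cos(-2π·5/8) + i·sin(-2π·5/8)
= cos(-10π/8) + i·sin(-10π/8)

ω_8^5 = cos(-10π/8) + i·sin(-10π/8) = -0.7071+0.7071i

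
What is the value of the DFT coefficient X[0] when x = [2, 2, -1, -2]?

X[0] = Σ(n=0 to 3) x[n] · ω_4^0 = Σ x[n]
= (2) + (2) + (-1) + (-2)

X[0] = 1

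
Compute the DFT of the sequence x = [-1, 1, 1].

X[k] = Σ(n=0 to 2) x[n] · ω_3^(nk)
where ω_3 = e^(-2πi/3)

Computing each X[k]:
X[0] = 1
X[1] = -2
X[2] = -2

X = [1, -2, -2]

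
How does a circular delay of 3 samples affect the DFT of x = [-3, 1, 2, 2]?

Time shift by 3: X_shifted[k] = ω_4^(3k) · X[k]
Shifted x = [1, 2, 2, -3]

DFT(x[n-3]) = [2, -1-5i, 4, -1+5i]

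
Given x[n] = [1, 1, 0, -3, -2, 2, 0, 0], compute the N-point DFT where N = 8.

X[k] = Σ(n=0 to 7) x[n] · ω_8^(nk)
where ω_8 = e^(-2πi/8)

Computing each X[k]:
X[0] = -1
X[1] = 4.4142+2.8284i
X[2] = -1-6i
X[3] = 1.5858+2.8284i
X[4] = -1
X[5] = 1.5858-2.8284i
X[6] = -1+6i
X[7] = 4.4142-2.8284i

X = [-1, 4.4142+2.8284i, -1-6i, 1.5858+2.8284i, -1, 1.5858-2.8284i, -1+6i, 4.4142-2.8284i]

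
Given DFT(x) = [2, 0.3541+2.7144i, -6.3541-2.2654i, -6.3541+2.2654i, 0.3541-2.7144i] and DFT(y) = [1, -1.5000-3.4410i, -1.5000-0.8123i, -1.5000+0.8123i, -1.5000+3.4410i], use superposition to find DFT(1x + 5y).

By linearity: DFT(1x + 5y) = 1·DFT(x) + 5·DFT(y)
= 1·[2, 0.3541+2.7144i, -6.3541-2.2654i, -6.3541+2.2654i, 0.3541-2.7144i] + 5·[1, -1.5000-3.4410i, -1.5000-0.8123i, -1.5000+0.8123i, -1.5000+3.4410i]

Computing element-wise:
Z[0] = 1·(2) + 5·(1) = 7
Z[1] = 1·(0.3541+2.7144i) + 5·(-1.5000-3.4410i) = -7.1459-14.4906i
Z[2] = 1·(-6.3541-2.2654i) + 5·(-1.5000-0.8123i) = -13.8541-6.3269i
Z[3] = 1·(-6.3541+2.2654i) + 5·(-1.5000+0.8123i) = -13.8541+6.3269i
Z[4] = 1·(0.3541-2.7144i) + 5·(-1.5000+3.4410i) = -7.1459+14.4906i

DFT(1x + 5y) = 1·X + 5·Y = [7, -7.1459-14.4906i, -13.8541-6.3269i, -13.8541+6.3269i, -7.1459+14.4906i]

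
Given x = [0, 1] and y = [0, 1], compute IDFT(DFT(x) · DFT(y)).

(x ⊛ y)[n] = Σ(m=0 to 1) x[m] · y[(n-m) mod 2]

Computing each output sample:
(x ⊛ y)[0] = 1
(x ⊛ y)[1] = 0

x ⊛ y = [1, 0]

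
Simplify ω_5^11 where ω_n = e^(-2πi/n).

Since ω_5^5 = 1, powers reduce modulo 5.
11 mod 5 = 1
So ω_5^11 = ω_5^1 = e^(-2πi·1/5)

ω_5^11 = ω_5^1 = 0.3090-0.9511i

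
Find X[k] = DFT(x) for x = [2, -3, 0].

X[k] = Σ(n=0 to 2) x[n] · ω_3^(nk)
where ω_3 = e^(-2πi/3)

Computing each X[k]:
X[0] = -1
X[1] = 3.5000+2.5981i
X[2] = 3.5000-2.5981i

X = [-1, 3.5000+2.5981i, 3.5000-2.5981i]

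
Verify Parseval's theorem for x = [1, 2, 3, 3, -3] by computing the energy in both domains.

Time domain:
Σ|x[n]|² = |1|² + |2|² + |3|² + |3|² + |-3|² = 32.0000

Frequency domain:
(1/5)Σ|X[k]|² = (1/5)(|6|² + |-4.1631-4.7553i|² + |3.6631-2.9389i|² + |3.6631+2.9389i|² + |-4.1631+4.7553i|²) = (1/5)·160.0000 = 32.0000

Both sides agree, confirming Parseval's theorem.

Σ|x[n]|² = (1/N)Σ|X[k]|² = 32.0000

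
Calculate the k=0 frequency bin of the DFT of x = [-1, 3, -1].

X[0] = Σ(n=0 to 2) x[n] · ω_3^0 = Σ x[n]
= (-1) + (3) + (-1)

X[0] = 1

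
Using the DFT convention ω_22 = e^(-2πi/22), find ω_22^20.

ω_22^20 = e^(-2πi·20/22)
= cos(-2π·20/22) + i·sin(-2π·20/22)
= cos(-40π/22) + i·sin(-40π/22)

ω_22^20 = cos(-40π/22) + i·sin(-40π/22) = 0.8413+0.5406i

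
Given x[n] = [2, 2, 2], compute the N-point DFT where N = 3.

X[k] = Σ(n=0 to 2) x[n] · ω_3^(nk)
where ω_3 = e^(-2πi/3)

Computing each X[k]:
X[0] = 6
X[1] = 0
X[2] = 0

X = [6, 0, 0]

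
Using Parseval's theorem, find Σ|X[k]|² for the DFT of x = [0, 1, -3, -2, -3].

Parseval: Σ|x[n]|² = (1/N)Σ|X[k]|², so Σ|X[k]|² = N·Σ|x[n]|² = 5·23.0000

Σ|X[k]|² = N·Σ|x[n]|² = 5·23.0000 = 115.0000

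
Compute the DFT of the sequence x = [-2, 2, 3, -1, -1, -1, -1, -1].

X[k] = Σ(n=0 to 7) x[n] · ω_8^(nk)
where ω_8 = e^(-2πi/8)

Computing each X[k]:
X[0] = -2
X[1] = 1.1213-6.1213i
X[2] = -5-3i
X[3] = -3.1213+1.8787i
X[4] = 0
X[5] = -3.1213-1.8787i
X[6] = -5+3i
X[7] = 1.1213+6.1213i

X = [-2, 1.1213-6.1213i, -5-3i, -3.1213+1.8787i, 0, -3.1213-1.8787i, -5+3i, 1.1213+6.1213i]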